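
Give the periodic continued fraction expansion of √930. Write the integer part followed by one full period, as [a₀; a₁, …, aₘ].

a₀ = ⌊√930⌋ = 30.
With m₀=0, d₀=1 and mₖ₊₁ = dₖaₖ − mₖ, dₖ₊₁ = (n − mₖ₊₁²)/dₖ, aₖ₊₁ = ⌊(a₀+mₖ₊₁)/dₖ₊₁⌋:
  k=1: m=30, d=30, a=2
  k=2: m=30, d=1, a=60
d=1 and a=2a₀=60 at k=2, so the next step gives (m, d) = (30, 30) again — its k=1 value — and the period has length 2.

[30; 2, 60]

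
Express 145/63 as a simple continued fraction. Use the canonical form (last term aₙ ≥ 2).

145 = 2·63 + 19
63 = 3·19 + 6
19 = 3·6 + 1
6 = 6·1 + 0  (stop)
So 145/63 = [2; 3, 3, 6].

[2; 3, 3, 6]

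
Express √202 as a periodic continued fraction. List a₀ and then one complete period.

[14; 4, 1, 2, 2, 1, 4, 28]

a₀ = ⌊√202⌋ = 14.
With m₀=0, d₀=1 and mₖ₊₁ = dₖaₖ − mₖ, dₖ₊₁ = (n − mₖ₊₁²)/dₖ, aₖ₊₁ = ⌊(a₀+mₖ₊₁)/dₖ₊₁⌋:
  k=1: m=14, d=6, a=4
  k=2: m=10, d=17, a=1
  k=3: m=7, d=9, a=2
  k=4: m=11, d=9, a=2
  k=5: m=7, d=17, a=1
  k=6: m=10, d=6, a=4
  k=7: m=14, d=1, a=28
d=1 and a=2a₀=28 at k=7, so the next step gives (m, d) = (14, 6) again — its k=1 value — and the period has length 7.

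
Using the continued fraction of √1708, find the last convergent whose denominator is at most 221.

√1708 = [41; 3, 20, 3, 82, …] (period length 4).
Convergents:
  p_0/q_0 = 41/1
  p_1/q_1 = 124/3
  p_2/q_2 = 2521/61
  p_3/q_3 = 7687/186
  p_4/q_4 = 632855/15313
q_3 = 186 ≤ 221 < 15313 = q_4, so the answer is 7687/186.

7687/186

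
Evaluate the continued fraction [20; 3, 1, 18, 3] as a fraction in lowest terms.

4638/229

Using pₖ = aₖpₖ₋₁ + pₖ₋₂ and qₖ = aₖqₖ₋₁ + qₖ₋₂:
  k=0: a=20, p=20, q=1
  k=1: a=3, p=61, q=3
  k=2: a=1, p=81, q=4
  k=3: a=18, p=1519, q=75
  k=4: a=3, p=4638, q=229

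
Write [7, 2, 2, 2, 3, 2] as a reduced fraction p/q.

697/94

Fold from the inside: start with 2/1.
  3 + 1/2 = 7/2
  2 + 2/7 = 16/7
  2 + 7/16 = 39/16
  2 + 16/39 = 94/39
  7 + 39/94 = 697/94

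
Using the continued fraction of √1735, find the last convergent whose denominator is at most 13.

125/3

√1735 = [41; 1, 1, 1, 7, 1, 1, 1, 82, …] (period length 8).
Convergents:
  p_0/q_0 = 41/1
  p_1/q_1 = 42/1
  p_2/q_2 = 83/2
  p_3/q_3 = 125/3
  p_4/q_4 = 958/23
q_3 = 3 ≤ 13 < 23 = q_4, so the answer is 125/3.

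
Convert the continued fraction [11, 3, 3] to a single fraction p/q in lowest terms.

Using pₖ = aₖpₖ₋₁ + pₖ₋₂ and qₖ = aₖqₖ₋₁ + qₖ₋₂:
  k=0: a=11, p=11, q=1
  k=1: a=3, p=34, q=3
  k=2: a=3, p=113, q=10

113/10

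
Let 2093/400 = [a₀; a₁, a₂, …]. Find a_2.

2093 = 5·400 + 93   →  a_0 = 5
400 = 4·93 + 28   →  a_1 = 4
93 = 3·28 + 9   →  a_2 = 3

3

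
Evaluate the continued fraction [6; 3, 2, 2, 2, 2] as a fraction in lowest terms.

623/99

Using pₖ = aₖpₖ₋₁ + pₖ₋₂ and qₖ = aₖqₖ₋₁ + qₖ₋₂:
  k=0: a=6, p=6, q=1
  k=1: a=3, p=19, q=3
  k=2: a=2, p=44, q=7
  k=3: a=2, p=107, q=17
  k=4: a=2, p=258, q=41
  k=5: a=2, p=623, q=99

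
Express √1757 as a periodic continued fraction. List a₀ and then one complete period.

[41; 1, 10, 1, 82]

a₀ = ⌊√1757⌋ = 41.
With m₀=0, d₀=1 and mₖ₊₁ = dₖaₖ − mₖ, dₖ₊₁ = (n − mₖ₊₁²)/dₖ, aₖ₊₁ = ⌊(a₀+mₖ₊₁)/dₖ₊₁⌋:
  k=1: m=41, d=76, a=1
  k=2: m=35, d=7, a=10
  k=3: m=35, d=76, a=1
  k=4: m=41, d=1, a=82
d=1 and a=2a₀=82 at k=4, so the next step gives (m, d) = (41, 76) again — its k=1 value — and the period has length 4.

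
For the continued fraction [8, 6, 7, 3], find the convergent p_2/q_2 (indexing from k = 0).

Using pₖ = aₖpₖ₋₁ + pₖ₋₂, qₖ = aₖqₖ₋₁ + qₖ₋₂ (with p₋₁=1, p₋₂=0, q₋₁=0, q₋₂=1):
  k=0: a=8, p=8, q=1
  k=1: a=6, p=49, q=6
  k=2: a=7, p=351, q=43

351/43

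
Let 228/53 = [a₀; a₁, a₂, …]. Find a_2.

228 = 4·53 + 16   →  a_0 = 4
53 = 3·16 + 5   →  a_1 = 3
16 = 3·5 + 1   →  a_2 = 3

3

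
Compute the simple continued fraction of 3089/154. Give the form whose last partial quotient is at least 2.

3089 = 20×154 + 9
154 = 17×9 + 1
9 = 9×1 + 0  (stop)
So 3089/154 = [20; 17, 9].

[20; 17, 9]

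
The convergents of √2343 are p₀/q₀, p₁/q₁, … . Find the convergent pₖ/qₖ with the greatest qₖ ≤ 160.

4308/89

√2343 = [48; 2, 2, 8, 2, 2, 96, …] (period length 6).
Convergents:
  p_0/q_0 = 48/1
  p_1/q_1 = 97/2
  p_2/q_2 = 242/5
  p_3/q_3 = 2033/42
  p_4/q_4 = 4308/89
  p_5/q_5 = 10649/220
q_4 = 89 ≤ 160 < 220 = q_5, so the answer is 4308/89.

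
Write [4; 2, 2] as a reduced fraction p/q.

22/5

Fold from the inside: start with 2/1.
  2 + 1/2 = 5/2
  4 + 2/5 = 22/5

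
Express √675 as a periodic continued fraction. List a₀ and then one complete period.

a₀ = ⌊√675⌋ = 25.
With m₀=0, d₀=1 and mₖ₊₁ = dₖaₖ − mₖ, dₖ₊₁ = (n − mₖ₊₁²)/dₖ, aₖ₊₁ = ⌊(a₀+mₖ₊₁)/dₖ₊₁⌋:
  k=1: m=25, d=50, a=1
  k=2: m=25, d=1, a=50
d=1 and a=2a₀=50 at k=2, so the next step gives (m, d) = (25, 50) again — its k=1 value — and the period has length 2.

[25; 1, 50]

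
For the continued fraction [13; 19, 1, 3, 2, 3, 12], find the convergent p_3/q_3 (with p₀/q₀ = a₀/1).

1031/79

Using pₖ = aₖpₖ₋₁ + pₖ₋₂, qₖ = aₖqₖ₋₁ + qₖ₋₂ (with p₋₁=1, p₋₂=0, q₋₁=0, q₋₂=1):
  k=0: a=13, p=13, q=1
  k=1: a=19, p=248, q=19
  k=2: a=1, p=261, q=20
  k=3: a=3, p=1031, q=79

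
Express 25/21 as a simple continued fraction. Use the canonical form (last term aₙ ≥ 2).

[1; 5, 4]

25 = 1×21 + 4
21 = 5×4 + 1
4 = 4×1 + 0  (stop)
So 25/21 = [1; 5, 4].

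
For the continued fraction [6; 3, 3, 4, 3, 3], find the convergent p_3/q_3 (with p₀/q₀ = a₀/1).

Using pₖ = aₖpₖ₋₁ + pₖ₋₂, qₖ = aₖqₖ₋₁ + qₖ₋₂ (with p₋₁=1, p₋₂=0, q₋₁=0, q₋₂=1):
  k=0: a=6, p=6, q=1
  k=1: a=3, p=19, q=3
  k=2: a=3, p=63, q=10
  k=3: a=4, p=271, q=43

271/43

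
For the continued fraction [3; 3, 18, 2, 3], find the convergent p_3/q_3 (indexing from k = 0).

Using pₖ = aₖpₖ₋₁ + pₖ₋₂, qₖ = aₖqₖ₋₁ + qₖ₋₂ (with p₋₁=1, p₋₂=0, q₋₁=0, q₋₂=1):
  k=0: a=3, p=3, q=1
  k=1: a=3, p=10, q=3
  k=2: a=18, p=183, q=55
  k=3: a=2, p=376, q=113

376/113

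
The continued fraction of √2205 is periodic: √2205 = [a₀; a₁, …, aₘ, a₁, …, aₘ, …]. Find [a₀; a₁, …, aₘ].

a₀ = ⌊√2205⌋ = 46.
With m₀=0, d₀=1 and mₖ₊₁ = dₖaₖ − mₖ, dₖ₊₁ = (n − mₖ₊₁²)/dₖ, aₖ₊₁ = ⌊(a₀+mₖ₊₁)/dₖ₊₁⌋:
  k=1: m=46, d=89, a=1
  k=2: m=43, d=4, a=22
  k=3: m=45, d=45, a=2
  k=4: m=45, d=4, a=22
  k=5: m=43, d=89, a=1
  k=6: m=46, d=1, a=92
d=1 and a=2a₀=92 at k=6, so the next step gives (m, d) = (46, 89) again — its k=1 value — and the period has length 6.

[46; 1, 22, 2, 22, 1, 92]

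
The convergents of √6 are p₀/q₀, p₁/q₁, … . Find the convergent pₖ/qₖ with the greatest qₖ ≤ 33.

√6 = [2; 2, 4, …] (period length 2).
Convergents:
  p_0/q_0 = 2/1
  p_1/q_1 = 5/2
  p_2/q_2 = 22/9
  p_3/q_3 = 49/20
  p_4/q_4 = 218/89
q_3 = 20 ≤ 33 < 89 = q_4, so the answer is 49/20.

49/20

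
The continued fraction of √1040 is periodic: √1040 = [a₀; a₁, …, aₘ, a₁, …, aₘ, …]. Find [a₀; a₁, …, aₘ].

a₀ = ⌊√1040⌋ = 32.
With m₀=0, d₀=1 and mₖ₊₁ = dₖaₖ − mₖ, dₖ₊₁ = (n − mₖ₊₁²)/dₖ, aₖ₊₁ = ⌊(a₀+mₖ₊₁)/dₖ₊₁⌋:
  k=1: m=32, d=16, a=4
  k=2: m=32, d=1, a=64
d=1 and a=2a₀=64 at k=2, so the next step gives (m, d) = (32, 16) again — its k=1 value — and the period has length 2.

[32; 4, 64]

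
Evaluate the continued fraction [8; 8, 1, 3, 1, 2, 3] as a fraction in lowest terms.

3351/413

Using pₖ = aₖpₖ₋₁ + pₖ₋₂ and qₖ = aₖqₖ₋₁ + qₖ₋₂:
  k=0: a=8, p=8, q=1
  k=1: a=8, p=65, q=8
  k=2: a=1, p=73, q=9
  k=3: a=3, p=284, q=35
  k=4: a=1, p=357, q=44
  k=5: a=2, p=998, q=123
  k=6: a=3, p=3351, q=413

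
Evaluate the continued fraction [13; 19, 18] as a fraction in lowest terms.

4477/343

Fold from the inside: start with 18/1.
  19 + 1/18 = 343/18
  13 + 18/343 = 4477/343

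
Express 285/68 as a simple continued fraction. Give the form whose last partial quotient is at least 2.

285 = 4×68 + 13
68 = 5×13 + 3
13 = 4×3 + 1
3 = 3×1 + 0  (stop)
So 285/68 = [4; 5, 4, 3].

[4; 5, 4, 3]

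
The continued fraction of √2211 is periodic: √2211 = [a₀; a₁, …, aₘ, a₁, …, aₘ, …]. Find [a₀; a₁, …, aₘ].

[47; 47, 94]

a₀ = ⌊√2211⌋ = 47.
With m₀=0, d₀=1 and mₖ₊₁ = dₖaₖ − mₖ, dₖ₊₁ = (n − mₖ₊₁²)/dₖ, aₖ₊₁ = ⌊(a₀+mₖ₊₁)/dₖ₊₁⌋:
  k=1: m=47, d=2, a=47
  k=2: m=47, d=1, a=94
d=1 and a=2a₀=94 at k=2, so the next step gives (m, d) = (47, 2) again — its k=1 value — and the period has length 2.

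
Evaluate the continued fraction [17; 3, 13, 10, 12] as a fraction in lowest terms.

Using pₖ = aₖpₖ₋₁ + pₖ₋₂ and qₖ = aₖqₖ₋₁ + qₖ₋₂:
  k=0: a=17, p=17, q=1
  k=1: a=3, p=52, q=3
  k=2: a=13, p=693, q=40
  k=3: a=10, p=6982, q=403
  k=4: a=12, p=84477, q=4876

84477/4876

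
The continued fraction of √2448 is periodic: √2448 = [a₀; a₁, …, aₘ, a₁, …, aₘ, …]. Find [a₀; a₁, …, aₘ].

a₀ = ⌊√2448⌋ = 49.
With m₀=0, d₀=1 and mₖ₊₁ = dₖaₖ − mₖ, dₖ₊₁ = (n − mₖ₊₁²)/dₖ, aₖ₊₁ = ⌊(a₀+mₖ₊₁)/dₖ₊₁⌋:
  k=1: m=49, d=47, a=2
  k=2: m=45, d=9, a=10
  k=3: m=45, d=47, a=2
  k=4: m=49, d=1, a=98
d=1 and a=2a₀=98 at k=4, so the next step gives (m, d) = (49, 47) again — its k=1 value — and the period has length 4.

[49; 2, 10, 2, 98]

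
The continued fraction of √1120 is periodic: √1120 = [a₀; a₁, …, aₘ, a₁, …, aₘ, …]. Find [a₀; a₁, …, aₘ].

[33; 2, 6, 1, 15, 1, 6, 2, 66]

a₀ = ⌊√1120⌋ = 33.
With m₀=0, d₀=1 and mₖ₊₁ = dₖaₖ − mₖ, dₖ₊₁ = (n − mₖ₊₁²)/dₖ, aₖ₊₁ = ⌊(a₀+mₖ₊₁)/dₖ₊₁⌋:
  k=1: m=33, d=31, a=2
  k=2: m=29, d=9, a=6
  k=3: m=25, d=55, a=1
  k=4: m=30, d=4, a=15
  k=5: m=30, d=55, a=1
  k=6: m=25, d=9, a=6
  k=7: m=29, d=31, a=2
  k=8: m=33, d=1, a=66
d=1 and a=2a₀=66 at k=8, so the next step gives (m, d) = (33, 31) again — its k=1 value — and the period has length 8.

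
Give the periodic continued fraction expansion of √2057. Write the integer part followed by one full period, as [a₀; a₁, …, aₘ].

a₀ = ⌊√2057⌋ = 45.
With m₀=0, d₀=1 and mₖ₊₁ = dₖaₖ − mₖ, dₖ₊₁ = (n − mₖ₊₁²)/dₖ, aₖ₊₁ = ⌊(a₀+mₖ₊₁)/dₖ₊₁⌋:
  k=1: m=45, d=32, a=2
  k=2: m=19, d=53, a=1
  k=3: m=34, d=17, a=4
  k=4: m=34, d=53, a=1
  k=5: m=19, d=32, a=2
  k=6: m=45, d=1, a=90
d=1 and a=2a₀=90 at k=6, so the next step gives (m, d) = (45, 32) again — its k=1 value — and the period has length 6.

[45; 2, 1, 4, 1, 2, 90]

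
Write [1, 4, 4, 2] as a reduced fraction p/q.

Fold from the inside: start with 2/1.
  4 + 1/2 = 9/2
  4 + 2/9 = 38/9
  1 + 9/38 = 47/38

47/38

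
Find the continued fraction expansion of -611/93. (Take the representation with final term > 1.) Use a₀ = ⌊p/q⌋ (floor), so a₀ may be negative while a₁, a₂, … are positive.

-611 = -7×93 + 40
93 = 2×40 + 13
40 = 3×13 + 1
13 = 13×1 + 0  (stop)
So -611/93 = [-7; 2, 3, 13].

[-7; 2, 3, 13]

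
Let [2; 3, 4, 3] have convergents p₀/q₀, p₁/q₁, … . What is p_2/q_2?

Using pₖ = aₖpₖ₋₁ + pₖ₋₂, qₖ = aₖqₖ₋₁ + qₖ₋₂ (with p₋₁=1, p₋₂=0, q₋₁=0, q₋₂=1):
  k=0: a=2, p=2, q=1
  k=1: a=3, p=7, q=3
  k=2: a=4, p=30, q=13

30/13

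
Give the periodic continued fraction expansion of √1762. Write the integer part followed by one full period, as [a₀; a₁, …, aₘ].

[41; 1, 40, 1, 82]

a₀ = ⌊√1762⌋ = 41.
With m₀=0, d₀=1 and mₖ₊₁ = dₖaₖ − mₖ, dₖ₊₁ = (n − mₖ₊₁²)/dₖ, aₖ₊₁ = ⌊(a₀+mₖ₊₁)/dₖ₊₁⌋:
  k=1: m=41, d=81, a=1
  k=2: m=40, d=2, a=40
  k=3: m=40, d=81, a=1
  k=4: m=41, d=1, a=82
d=1 and a=2a₀=82 at k=4, so the next step gives (m, d) = (41, 81) again — its k=1 value — and the period has length 4.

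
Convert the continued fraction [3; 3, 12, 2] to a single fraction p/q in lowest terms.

Fold from the inside: start with 2/1.
  12 + 1/2 = 25/2
  3 + 2/25 = 77/25
  3 + 25/77 = 256/77

256/77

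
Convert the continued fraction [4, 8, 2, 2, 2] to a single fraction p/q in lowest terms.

416/101

Fold from the inside: start with 2/1.
  2 + 1/2 = 5/2
  2 + 2/5 = 12/5
  8 + 5/12 = 101/12
  4 + 12/101 = 416/101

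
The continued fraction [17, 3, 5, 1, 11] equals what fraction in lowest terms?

Using pₖ = aₖpₖ₋₁ + pₖ₋₂ and qₖ = aₖqₖ₋₁ + qₖ₋₂:
  k=0: a=17, p=17, q=1
  k=1: a=3, p=52, q=3
  k=2: a=5, p=277, q=16
  k=3: a=1, p=329, q=19
  k=4: a=11, p=3896, q=225

3896/225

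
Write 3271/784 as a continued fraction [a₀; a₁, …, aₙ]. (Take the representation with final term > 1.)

[4; 5, 1, 4, 5, 5]

3271 = 4*784 + 135
784 = 5*135 + 109
135 = 1*109 + 26
109 = 4*26 + 5
26 = 5*5 + 1
5 = 5*1 + 0  (stop)
So 3271/784 = [4; 5, 1, 4, 5, 5].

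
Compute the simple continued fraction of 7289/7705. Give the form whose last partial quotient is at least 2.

7289 = 0×7705 + 7289
7705 = 1×7289 + 416
7289 = 17×416 + 217
416 = 1×217 + 199
217 = 1×199 + 18
199 = 11×18 + 1
18 = 18×1 + 0  (stop)
So 7289/7705 = [0; 1, 17, 1, 1, 11, 18].

[0; 1, 17, 1, 1, 11, 18]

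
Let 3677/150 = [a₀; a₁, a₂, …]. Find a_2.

3677 = 24·150 + 77   →  a_0 = 24
150 = 1·77 + 73   →  a_1 = 1
77 = 1·73 + 4   →  a_2 = 1

1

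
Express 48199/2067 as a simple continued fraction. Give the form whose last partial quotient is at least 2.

[23; 3, 7, 13, 3, 2]

48199 = 23·2067 + 658
2067 = 3·658 + 93
658 = 7·93 + 7
93 = 13·7 + 2
7 = 3·2 + 1
2 = 2·1 + 0  (stop)
So 48199/2067 = [23; 3, 7, 13, 3, 2].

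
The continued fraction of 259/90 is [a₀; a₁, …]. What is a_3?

259 = 2·90 + 79   →  a_0 = 2
90 = 1·79 + 11   →  a_1 = 1
79 = 7·11 + 2   →  a_2 = 7
11 = 5·2 + 1   →  a_3 = 5

5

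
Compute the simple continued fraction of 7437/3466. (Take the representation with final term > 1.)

[2; 6, 1, 6, 3, 7, 3]

7437 = 2*3466 + 505
3466 = 6*505 + 436
505 = 1*436 + 69
436 = 6*69 + 22
69 = 3*22 + 3
22 = 7*3 + 1
3 = 3*1 + 0  (stop)
So 7437/3466 = [2; 6, 1, 6, 3, 7, 3].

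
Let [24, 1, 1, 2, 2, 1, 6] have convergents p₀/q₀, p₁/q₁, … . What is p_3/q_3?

Using pₖ = aₖpₖ₋₁ + pₖ₋₂, qₖ = aₖqₖ₋₁ + qₖ₋₂ (with p₋₁=1, p₋₂=0, q₋₁=0, q₋₂=1):
  k=0: a=24, p=24, q=1
  k=1: a=1, p=25, q=1
  k=2: a=1, p=49, q=2
  k=3: a=2, p=123, q=5

123/5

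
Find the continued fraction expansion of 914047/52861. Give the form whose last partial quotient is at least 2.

[17; 3, 2, 3, 11, 2, 18, 5]

914047 = 17*52861 + 15410
52861 = 3*15410 + 6631
15410 = 2*6631 + 2148
6631 = 3*2148 + 187
2148 = 11*187 + 91
187 = 2*91 + 5
91 = 18*5 + 1
5 = 5*1 + 0  (stop)
So 914047/52861 = [17; 3, 2, 3, 11, 2, 18, 5].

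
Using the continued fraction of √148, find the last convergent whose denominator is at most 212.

√148 = [12; 6, 24, …] (period length 2).
Convergents:
  p_0/q_0 = 12/1
  p_1/q_1 = 73/6
  p_2/q_2 = 1764/145
  p_3/q_3 = 10657/876
q_2 = 145 ≤ 212 < 876 = q_3, so the answer is 1764/145.

1764/145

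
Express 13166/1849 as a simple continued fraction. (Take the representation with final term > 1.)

[7; 8, 3, 2, 3, 9]

13166 = 7·1849 + 223
1849 = 8·223 + 65
223 = 3·65 + 28
65 = 2·28 + 9
28 = 3·9 + 1
9 = 9·1 + 0  (stop)
So 13166/1849 = [7; 8, 3, 2, 3, 9].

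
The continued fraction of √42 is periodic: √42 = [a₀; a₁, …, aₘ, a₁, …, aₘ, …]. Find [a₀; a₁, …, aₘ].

a₀ = ⌊√42⌋ = 6.
With m₀=0, d₀=1 and mₖ₊₁ = dₖaₖ − mₖ, dₖ₊₁ = (n − mₖ₊₁²)/dₖ, aₖ₊₁ = ⌊(a₀+mₖ₊₁)/dₖ₊₁⌋:
  k=1: m=6, d=6, a=2
  k=2: m=6, d=1, a=12
d=1 and a=2a₀=12 at k=2, so the next step gives (m, d) = (6, 6) again — its k=1 value — and the period has length 2.

[6; 2, 12]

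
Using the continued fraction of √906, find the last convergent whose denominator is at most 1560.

√906 = [30; 10, 60, …] (period length 2).
Convergents:
  p_0/q_0 = 30/1
  p_1/q_1 = 301/10
  p_2/q_2 = 18090/601
  p_3/q_3 = 181201/6020
q_2 = 601 ≤ 1560 < 6020 = q_3, so the answer is 18090/601.

18090/601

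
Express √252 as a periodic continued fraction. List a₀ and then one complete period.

[15; 1, 6, 1, 30]

a₀ = ⌊√252⌋ = 15.
With m₀=0, d₀=1 and mₖ₊₁ = dₖaₖ − mₖ, dₖ₊₁ = (n − mₖ₊₁²)/dₖ, aₖ₊₁ = ⌊(a₀+mₖ₊₁)/dₖ₊₁⌋:
  k=1: m=15, d=27, a=1
  k=2: m=12, d=4, a=6
  k=3: m=12, d=27, a=1
  k=4: m=15, d=1, a=30
d=1 and a=2a₀=30 at k=4, so the next step gives (m, d) = (15, 27) again — its k=1 value — and the period has length 4.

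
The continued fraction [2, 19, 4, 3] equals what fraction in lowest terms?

513/250

Using pₖ = aₖpₖ₋₁ + pₖ₋₂ and qₖ = aₖqₖ₋₁ + qₖ₋₂:
  k=0: a=2, p=2, q=1
  k=1: a=19, p=39, q=19
  k=2: a=4, p=158, q=77
  k=3: a=3, p=513, q=250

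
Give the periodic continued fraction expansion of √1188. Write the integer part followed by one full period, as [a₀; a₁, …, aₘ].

a₀ = ⌊√1188⌋ = 34.
With m₀=0, d₀=1 and mₖ₊₁ = dₖaₖ − mₖ, dₖ₊₁ = (n − mₖ₊₁²)/dₖ, aₖ₊₁ = ⌊(a₀+mₖ₊₁)/dₖ₊₁⌋:
  k=1: m=34, d=32, a=2
  k=2: m=30, d=9, a=7
  k=3: m=33, d=11, a=6
  k=4: m=33, d=9, a=7
  k=5: m=30, d=32, a=2
  k=6: m=34, d=1, a=68
d=1 and a=2a₀=68 at k=6, so the next step gives (m, d) = (34, 32) again — its k=1 value — and the period has length 6.

[34; 2, 7, 6, 7, 2, 68]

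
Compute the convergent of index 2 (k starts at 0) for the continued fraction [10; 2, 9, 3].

199/19

Using pₖ = aₖpₖ₋₁ + pₖ₋₂, qₖ = aₖqₖ₋₁ + qₖ₋₂ (with p₋₁=1, p₋₂=0, q₋₁=0, q₋₂=1):
  k=0: a=10, p=10, q=1
  k=1: a=2, p=21, q=2
  k=2: a=9, p=199, q=19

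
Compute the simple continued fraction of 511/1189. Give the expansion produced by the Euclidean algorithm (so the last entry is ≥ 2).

[0; 2, 3, 16, 1, 2, 3]

511 = 0*1189 + 511
1189 = 2*511 + 167
511 = 3*167 + 10
167 = 16*10 + 7
10 = 1*7 + 3
7 = 2*3 + 1
3 = 3*1 + 0  (stop)
So 511/1189 = [0; 2, 3, 16, 1, 2, 3].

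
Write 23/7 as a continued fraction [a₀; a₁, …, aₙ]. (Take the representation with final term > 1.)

23 = 3×7 + 2
7 = 3×2 + 1
2 = 2×1 + 0  (stop)
So 23/7 = [3; 3, 2].

[3; 3, 2]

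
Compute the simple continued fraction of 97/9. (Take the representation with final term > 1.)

97 = 10*9 + 7
9 = 1*7 + 2
7 = 3*2 + 1
2 = 2*1 + 0  (stop)
So 97/9 = [10; 1, 3, 2].

[10; 1, 3, 2]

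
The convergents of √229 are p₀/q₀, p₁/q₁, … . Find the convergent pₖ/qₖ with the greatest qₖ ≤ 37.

227/15

√229 = [15; 7, 1, 1, 7, 30, …] (period length 5).
Convergents:
  p_0/q_0 = 15/1
  p_1/q_1 = 106/7
  p_2/q_2 = 121/8
  p_3/q_3 = 227/15
  p_4/q_4 = 1710/113
q_3 = 15 ≤ 37 < 113 = q_4, so the answer is 227/15.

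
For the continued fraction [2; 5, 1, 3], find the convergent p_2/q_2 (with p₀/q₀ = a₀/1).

Using pₖ = aₖpₖ₋₁ + pₖ₋₂, qₖ = aₖqₖ₋₁ + qₖ₋₂ (with p₋₁=1, p₋₂=0, q₋₁=0, q₋₂=1):
  k=0: a=2, p=2, q=1
  k=1: a=5, p=11, q=5
  k=2: a=1, p=13, q=6

13/6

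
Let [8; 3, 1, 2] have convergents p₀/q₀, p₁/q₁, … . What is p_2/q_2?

33/4

Using pₖ = aₖpₖ₋₁ + pₖ₋₂, qₖ = aₖqₖ₋₁ + qₖ₋₂ (with p₋₁=1, p₋₂=0, q₋₁=0, q₋₂=1):
  k=0: a=8, p=8, q=1
  k=1: a=3, p=25, q=3
  k=2: a=1, p=33, q=4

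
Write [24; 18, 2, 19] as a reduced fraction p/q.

Fold from the inside: start with 19/1.
  2 + 1/19 = 39/19
  18 + 19/39 = 721/39
  24 + 39/721 = 17343/721

17343/721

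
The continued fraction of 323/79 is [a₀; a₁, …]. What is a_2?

323 = 4·79 + 7   →  a_0 = 4
79 = 11·7 + 2   →  a_1 = 11
7 = 3·2 + 1   →  a_2 = 3

3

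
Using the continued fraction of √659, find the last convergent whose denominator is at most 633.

√659 = [25; 1, 2, 25, 2, 1, 50, …] (period length 6).
Convergents:
  p_0/q_0 = 25/1
  p_1/q_1 = 26/1
  p_2/q_2 = 77/3
  p_3/q_3 = 1951/76
  p_4/q_4 = 3979/155
  p_5/q_5 = 5930/231
  p_6/q_6 = 300479/11705
q_5 = 231 ≤ 633 < 11705 = q_6, so the answer is 5930/231.

5930/231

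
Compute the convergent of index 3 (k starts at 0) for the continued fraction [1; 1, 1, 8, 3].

26/17

Using pₖ = aₖpₖ₋₁ + pₖ₋₂, qₖ = aₖqₖ₋₁ + qₖ₋₂ (with p₋₁=1, p₋₂=0, q₋₁=0, q₋₂=1):
  k=0: a=1, p=1, q=1
  k=1: a=1, p=2, q=1
  k=2: a=1, p=3, q=2
  k=3: a=8, p=26, q=17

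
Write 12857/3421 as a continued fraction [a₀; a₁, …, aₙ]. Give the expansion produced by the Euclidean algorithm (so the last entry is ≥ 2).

[3; 1, 3, 7, 3, 7, 5]

12857 = 3·3421 + 2594
3421 = 1·2594 + 827
2594 = 3·827 + 113
827 = 7·113 + 36
113 = 3·36 + 5
36 = 7·5 + 1
5 = 5·1 + 0  (stop)
So 12857/3421 = [3; 1, 3, 7, 3, 7, 5].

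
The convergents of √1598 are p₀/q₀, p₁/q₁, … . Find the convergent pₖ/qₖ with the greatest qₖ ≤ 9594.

√1598 = [39; 1, 38, 1, 78, …] (period length 4).
Convergents:
  p_0/q_0 = 39/1
  p_1/q_1 = 40/1
  p_2/q_2 = 1559/39
  p_3/q_3 = 1599/40
  p_4/q_4 = 126281/3159
  p_5/q_5 = 127880/3199
  p_6/q_6 = 4985721/124721
q_5 = 3199 ≤ 9594 < 124721 = q_6, so the answer is 127880/3199.

127880/3199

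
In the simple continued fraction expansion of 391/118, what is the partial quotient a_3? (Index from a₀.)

3

391 = 3·118 + 37   →  a_0 = 3
118 = 3·37 + 7   →  a_1 = 3
37 = 5·7 + 2   →  a_2 = 5
7 = 3·2 + 1   →  a_3 = 3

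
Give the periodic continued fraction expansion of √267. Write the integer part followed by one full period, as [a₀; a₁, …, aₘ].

a₀ = ⌊√267⌋ = 16.
With m₀=0, d₀=1 and mₖ₊₁ = dₖaₖ − mₖ, dₖ₊₁ = (n − mₖ₊₁²)/dₖ, aₖ₊₁ = ⌊(a₀+mₖ₊₁)/dₖ₊₁⌋:
  k=1: m=16, d=11, a=2
  k=2: m=6, d=21, a=1
  k=3: m=15, d=2, a=15
  k=4: m=15, d=21, a=1
  k=5: m=6, d=11, a=2
  k=6: m=16, d=1, a=32
d=1 and a=2a₀=32 at k=6, so the next step gives (m, d) = (16, 11) again — its k=1 value — and the period has length 6.

[16; 2, 1, 15, 1, 2, 32]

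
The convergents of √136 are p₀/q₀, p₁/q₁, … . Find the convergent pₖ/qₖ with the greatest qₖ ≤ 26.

√136 = [11; 1, 1, 1, 22, …] (period length 4).
Convergents:
  p_0/q_0 = 11/1
  p_1/q_1 = 12/1
  p_2/q_2 = 23/2
  p_3/q_3 = 35/3
  p_4/q_4 = 793/68
q_3 = 3 ≤ 26 < 68 = q_4, so the answer is 35/3.

35/3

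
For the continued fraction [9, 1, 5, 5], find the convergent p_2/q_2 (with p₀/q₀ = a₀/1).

59/6

Using pₖ = aₖpₖ₋₁ + pₖ₋₂, qₖ = aₖqₖ₋₁ + qₖ₋₂ (with p₋₁=1, p₋₂=0, q₋₁=0, q₋₂=1):
  k=0: a=9, p=9, q=1
  k=1: a=1, p=10, q=1
  k=2: a=5, p=59, q=6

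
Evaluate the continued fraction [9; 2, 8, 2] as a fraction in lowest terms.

341/36

Fold from the inside: start with 2/1.
  8 + 1/2 = 17/2
  2 + 2/17 = 36/17
  9 + 17/36 = 341/36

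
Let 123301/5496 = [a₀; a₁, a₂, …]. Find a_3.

3

123301 = 22·5496 + 2389   →  a_0 = 22
5496 = 2·2389 + 718   →  a_1 = 2
2389 = 3·718 + 235   →  a_2 = 3
718 = 3·235 + 13   →  a_3 = 3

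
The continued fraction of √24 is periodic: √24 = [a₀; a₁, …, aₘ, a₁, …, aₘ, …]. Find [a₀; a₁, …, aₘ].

a₀ = ⌊√24⌋ = 4.
With m₀=0, d₀=1 and mₖ₊₁ = dₖaₖ − mₖ, dₖ₊₁ = (n − mₖ₊₁²)/dₖ, aₖ₊₁ = ⌊(a₀+mₖ₊₁)/dₖ₊₁⌋:
  k=1: m=4, d=8, a=1
  k=2: m=4, d=1, a=8
d=1 and a=2a₀=8 at k=2, so the next step gives (m, d) = (4, 8) again — its k=1 value — and the period has length 2.

[4; 1, 8]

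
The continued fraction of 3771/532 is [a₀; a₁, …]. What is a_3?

3771 = 7·532 + 47   →  a_0 = 7
532 = 11·47 + 15   →  a_1 = 11
47 = 3·15 + 2   →  a_2 = 3
15 = 7·2 + 1   →  a_3 = 7

7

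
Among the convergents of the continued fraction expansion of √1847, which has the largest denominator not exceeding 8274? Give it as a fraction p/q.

√1847 = [42; 1, 41, 1, 84, …] (period length 4).
Convergents:
  p_0/q_0 = 42/1
  p_1/q_1 = 43/1
  p_2/q_2 = 1805/42
  p_3/q_3 = 1848/43
  p_4/q_4 = 157037/3654
  p_5/q_5 = 158885/3697
  p_6/q_6 = 6671322/155231
q_5 = 3697 ≤ 8274 < 155231 = q_6, so the answer is 158885/3697.

158885/3697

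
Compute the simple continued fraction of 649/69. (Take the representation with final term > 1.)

[9; 2, 2, 6, 2]

649 = 9×69 + 28
69 = 2×28 + 13
28 = 2×13 + 2
13 = 6×2 + 1
2 = 2×1 + 0  (stop)
So 649/69 = [9; 2, 2, 6, 2].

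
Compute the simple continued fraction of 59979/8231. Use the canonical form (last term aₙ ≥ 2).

59979 = 7·8231 + 2362
8231 = 3·2362 + 1145
2362 = 2·1145 + 72
1145 = 15·72 + 65
72 = 1·65 + 7
65 = 9·7 + 2
7 = 3·2 + 1
2 = 2·1 + 0  (stop)
So 59979/8231 = [7; 3, 2, 15, 1, 9, 3, 2].

[7; 3, 2, 15, 1, 9, 3, 2]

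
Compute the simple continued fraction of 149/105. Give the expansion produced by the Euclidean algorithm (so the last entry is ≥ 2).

149 = 1*105 + 44
105 = 2*44 + 17
44 = 2*17 + 10
17 = 1*10 + 7
10 = 1*7 + 3
7 = 2*3 + 1
3 = 3*1 + 0  (stop)
So 149/105 = [1; 2, 2, 1, 1, 2, 3].

[1; 2, 2, 1, 1, 2, 3]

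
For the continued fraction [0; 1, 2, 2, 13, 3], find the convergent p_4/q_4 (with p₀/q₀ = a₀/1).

Using pₖ = aₖpₖ₋₁ + pₖ₋₂, qₖ = aₖqₖ₋₁ + qₖ₋₂ (with p₋₁=1, p₋₂=0, q₋₁=0, q₋₂=1):
  k=0: a=0, p=0, q=1
  k=1: a=1, p=1, q=1
  k=2: a=2, p=2, q=3
  k=3: a=2, p=5, q=7
  k=4: a=13, p=67, q=94

67/94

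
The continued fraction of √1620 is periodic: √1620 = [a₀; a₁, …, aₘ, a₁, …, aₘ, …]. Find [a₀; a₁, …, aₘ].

a₀ = ⌊√1620⌋ = 40.
With m₀=0, d₀=1 and mₖ₊₁ = dₖaₖ − mₖ, dₖ₊₁ = (n − mₖ₊₁²)/dₖ, aₖ₊₁ = ⌊(a₀+mₖ₊₁)/dₖ₊₁⌋:
  k=1: m=40, d=20, a=4
  k=2: m=40, d=1, a=80
d=1 and a=2a₀=80 at k=2, so the next step gives (m, d) = (40, 20) again — its k=1 value — and the period has length 2.

[40; 4, 80]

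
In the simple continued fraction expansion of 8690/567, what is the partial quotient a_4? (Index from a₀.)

8690 = 15·567 + 185   →  a_0 = 15
567 = 3·185 + 12   →  a_1 = 3
185 = 15·12 + 5   →  a_2 = 15
12 = 2·5 + 2   →  a_3 = 2
5 = 2·2 + 1   →  a_4 = 2

2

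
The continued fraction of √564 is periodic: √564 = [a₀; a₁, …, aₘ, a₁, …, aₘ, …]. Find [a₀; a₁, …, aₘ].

a₀ = ⌊√564⌋ = 23.

[23; 1, 2, 1, 46]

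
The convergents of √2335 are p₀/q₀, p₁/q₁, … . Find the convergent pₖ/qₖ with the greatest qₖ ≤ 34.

1353/28

√2335 = [48; 3, 9, 3, 96, …] (period length 4).
Convergents:
  p_0/q_0 = 48/1
  p_1/q_1 = 145/3
  p_2/q_2 = 1353/28
  p_3/q_3 = 4204/87
q_2 = 28 ≤ 34 < 87 = q_3, so the answer is 1353/28.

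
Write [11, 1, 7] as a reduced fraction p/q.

95/8

Using pₖ = aₖpₖ₋₁ + pₖ₋₂ and qₖ = aₖqₖ₋₁ + qₖ₋₂:
  k=0: a=11, p=11, q=1
  k=1: a=1, p=12, q=1
  k=2: a=7, p=95, q=8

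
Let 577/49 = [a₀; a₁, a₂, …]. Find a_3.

577 = 11·49 + 38   →  a_0 = 11
49 = 1·38 + 11   →  a_1 = 1
38 = 3·11 + 5   →  a_2 = 3
11 = 2·5 + 1   →  a_3 = 2

2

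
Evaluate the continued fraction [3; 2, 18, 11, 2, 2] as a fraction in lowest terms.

Using pₖ = aₖpₖ₋₁ + pₖ₋₂ and qₖ = aₖqₖ₋₁ + qₖ₋₂:
  k=0: a=3, p=3, q=1
  k=1: a=2, p=7, q=2
  k=2: a=18, p=129, q=37
  k=3: a=11, p=1426, q=409
  k=4: a=2, p=2981, q=855
  k=5: a=2, p=7388, q=2119

7388/2119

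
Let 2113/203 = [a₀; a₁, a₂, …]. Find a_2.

2113 = 10·203 + 83   →  a_0 = 10
203 = 2·83 + 37   →  a_1 = 2
83 = 2·37 + 9   →  a_2 = 2

2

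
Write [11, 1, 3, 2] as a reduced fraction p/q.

Fold from the inside: start with 2/1.
  3 + 1/2 = 7/2
  1 + 2/7 = 9/7
  11 + 7/9 = 106/9

106/9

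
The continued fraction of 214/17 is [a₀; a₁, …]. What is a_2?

214 = 12·17 + 10   →  a_0 = 12
17 = 1·10 + 7   →  a_1 = 1
10 = 1·7 + 3   →  a_2 = 1

1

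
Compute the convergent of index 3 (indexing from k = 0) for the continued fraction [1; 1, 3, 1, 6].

Using pₖ = aₖpₖ₋₁ + pₖ₋₂, qₖ = aₖqₖ₋₁ + qₖ₋₂ (with p₋₁=1, p₋₂=0, q₋₁=0, q₋₂=1):
  k=0: a=1, p=1, q=1
  k=1: a=1, p=2, q=1
  k=2: a=3, p=7, q=4
  k=3: a=1, p=9, q=5

9/5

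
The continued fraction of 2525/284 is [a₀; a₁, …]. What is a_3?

6

2525 = 8·284 + 253   →  a_0 = 8
284 = 1·253 + 31   →  a_1 = 1
253 = 8·31 + 5   →  a_2 = 8
31 = 6·5 + 1   →  a_3 = 6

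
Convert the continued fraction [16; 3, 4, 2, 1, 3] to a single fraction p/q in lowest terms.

2528/155

Fold from the inside: start with 3/1.
  1 + 1/3 = 4/3
  2 + 3/4 = 11/4
  4 + 4/11 = 48/11
  3 + 11/48 = 155/48
  16 + 48/155 = 2528/155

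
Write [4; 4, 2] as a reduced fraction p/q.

38/9

Fold from the inside: start with 2/1.
  4 + 1/2 = 9/2
  4 + 2/9 = 38/9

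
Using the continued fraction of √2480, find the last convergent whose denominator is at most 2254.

√2480 = [49; 1, 3, 1, 98, …] (period length 4).
Convergents:
  p_0/q_0 = 49/1
  p_1/q_1 = 50/1
  p_2/q_2 = 199/4
  p_3/q_3 = 249/5
  p_4/q_4 = 24601/494
  p_5/q_5 = 24850/499
  p_6/q_6 = 99151/1991
  p_7/q_7 = 124001/2490
q_6 = 1991 ≤ 2254 < 2490 = q_7, so the answer is 99151/1991.

99151/1991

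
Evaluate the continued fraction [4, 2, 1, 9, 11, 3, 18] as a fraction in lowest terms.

Using pₖ = aₖpₖ₋₁ + pₖ₋₂ and qₖ = aₖqₖ₋₁ + qₖ₋₂:
  k=0: a=4, p=4, q=1
  k=1: a=2, p=9, q=2
  k=2: a=1, p=13, q=3
  k=3: a=9, p=126, q=29
  k=4: a=11, p=1399, q=322
  k=5: a=3, p=4323, q=995
  k=6: a=18, p=79213, q=18232

79213/18232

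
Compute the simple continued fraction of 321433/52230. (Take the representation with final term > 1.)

[6; 6, 2, 17, 12, 19]

321433 = 6*52230 + 8053
52230 = 6*8053 + 3912
8053 = 2*3912 + 229
3912 = 17*229 + 19
229 = 12*19 + 1
19 = 19*1 + 0  (stop)
So 321433/52230 = [6; 6, 2, 17, 12, 19].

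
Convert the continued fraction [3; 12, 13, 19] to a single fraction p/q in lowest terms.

Using pₖ = aₖpₖ₋₁ + pₖ₋₂ and qₖ = aₖqₖ₋₁ + qₖ₋₂:
  k=0: a=3, p=3, q=1
  k=1: a=12, p=37, q=12
  k=2: a=13, p=484, q=157
  k=3: a=19, p=9233, q=2995

9233/2995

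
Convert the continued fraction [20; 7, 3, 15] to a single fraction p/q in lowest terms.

Using pₖ = aₖpₖ₋₁ + pₖ₋₂ and qₖ = aₖqₖ₋₁ + qₖ₋₂:
  k=0: a=20, p=20, q=1
  k=1: a=7, p=141, q=7
  k=2: a=3, p=443, q=22
  k=3: a=15, p=6786, q=337

6786/337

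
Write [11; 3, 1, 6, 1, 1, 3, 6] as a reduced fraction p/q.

14501/1288

Fold from the inside: start with 6/1.
  3 + 1/6 = 19/6
  1 + 6/19 = 25/19
  1 + 19/25 = 44/25
  6 + 25/44 = 289/44
  1 + 44/289 = 333/289
  3 + 289/333 = 1288/333
  11 + 333/1288 = 14501/1288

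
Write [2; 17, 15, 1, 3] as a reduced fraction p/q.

Using pₖ = aₖpₖ₋₁ + pₖ₋₂ and qₖ = aₖqₖ₋₁ + qₖ₋₂:
  k=0: a=2, p=2, q=1
  k=1: a=17, p=35, q=17
  k=2: a=15, p=527, q=256
  k=3: a=1, p=562, q=273
  k=4: a=3, p=2213, q=1075

2213/1075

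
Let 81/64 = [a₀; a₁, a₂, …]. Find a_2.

81 = 1·64 + 17   →  a_0 = 1
64 = 3·17 + 13   →  a_1 = 3
17 = 1·13 + 4   →  a_2 = 1

1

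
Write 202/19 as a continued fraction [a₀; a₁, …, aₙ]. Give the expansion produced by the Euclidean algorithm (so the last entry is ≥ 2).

202 = 10·19 + 12
19 = 1·12 + 7
12 = 1·7 + 5
7 = 1·5 + 2
5 = 2·2 + 1
2 = 2·1 + 0  (stop)
So 202/19 = [10; 1, 1, 1, 2, 2].

[10; 1, 1, 1, 2, 2]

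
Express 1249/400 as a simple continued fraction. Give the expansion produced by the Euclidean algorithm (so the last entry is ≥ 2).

1249 = 3×400 + 49
400 = 8×49 + 8
49 = 6×8 + 1
8 = 8×1 + 0  (stop)
So 1249/400 = [3; 8, 6, 8].

[3; 8, 6, 8]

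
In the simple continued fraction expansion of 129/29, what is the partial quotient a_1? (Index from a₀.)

2

129 = 4·29 + 13   →  a_0 = 4
29 = 2·13 + 3   →  a_1 = 2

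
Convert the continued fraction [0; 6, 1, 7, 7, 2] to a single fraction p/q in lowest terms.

Fold from the inside: start with 2/1.
  7 + 1/2 = 15/2
  7 + 2/15 = 107/15
  1 + 15/107 = 122/107
  6 + 107/122 = 839/122
  0 + 122/839 = 122/839

122/839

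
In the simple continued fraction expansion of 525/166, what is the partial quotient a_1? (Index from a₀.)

6

525 = 3·166 + 27   →  a_0 = 3
166 = 6·27 + 4   →  a_1 = 6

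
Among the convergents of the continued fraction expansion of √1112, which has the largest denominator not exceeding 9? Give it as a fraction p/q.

100/3

√1112 = [33; 2, 1, 7, 1, 2, 66, …] (period length 6).
Convergents:
  p_0/q_0 = 33/1
  p_1/q_1 = 67/2
  p_2/q_2 = 100/3
  p_3/q_3 = 767/23
q_2 = 3 ≤ 9 < 23 = q_3, so the answer is 100/3.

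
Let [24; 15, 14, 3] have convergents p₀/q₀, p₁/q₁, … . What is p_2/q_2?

5078/211

Using pₖ = aₖpₖ₋₁ + pₖ₋₂, qₖ = aₖqₖ₋₁ + qₖ₋₂ (with p₋₁=1, p₋₂=0, q₋₁=0, q₋₂=1):
  k=0: a=24, p=24, q=1
  k=1: a=15, p=361, q=15
  k=2: a=14, p=5078, q=211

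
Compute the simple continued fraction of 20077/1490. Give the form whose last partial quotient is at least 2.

20077 = 13×1490 + 707
1490 = 2×707 + 76
707 = 9×76 + 23
76 = 3×23 + 7
23 = 3×7 + 2
7 = 3×2 + 1
2 = 2×1 + 0  (stop)
So 20077/1490 = [13; 2, 9, 3, 3, 3, 2].

[13; 2, 9, 3, 3, 3, 2]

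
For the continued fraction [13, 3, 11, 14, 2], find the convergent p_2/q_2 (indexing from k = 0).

Using pₖ = aₖpₖ₋₁ + pₖ₋₂, qₖ = aₖqₖ₋₁ + qₖ₋₂ (with p₋₁=1, p₋₂=0, q₋₁=0, q₋₂=1):
  k=0: a=13, p=13, q=1
  k=1: a=3, p=40, q=3
  k=2: a=11, p=453, q=34

453/34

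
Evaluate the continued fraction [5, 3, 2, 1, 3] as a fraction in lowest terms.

Using pₖ = aₖpₖ₋₁ + pₖ₋₂ and qₖ = aₖqₖ₋₁ + qₖ₋₂:
  k=0: a=5, p=5, q=1
  k=1: a=3, p=16, q=3
  k=2: a=2, p=37, q=7
  k=3: a=1, p=53, q=10
  k=4: a=3, p=196, q=37

196/37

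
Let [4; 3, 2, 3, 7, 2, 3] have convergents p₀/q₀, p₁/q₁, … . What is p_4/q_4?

Using pₖ = aₖpₖ₋₁ + pₖ₋₂, qₖ = aₖqₖ₋₁ + qₖ₋₂ (with p₋₁=1, p₋₂=0, q₋₁=0, q₋₂=1):
  k=0: a=4, p=4, q=1
  k=1: a=3, p=13, q=3
  k=2: a=2, p=30, q=7
  k=3: a=3, p=103, q=24
  k=4: a=7, p=751, q=175

751/175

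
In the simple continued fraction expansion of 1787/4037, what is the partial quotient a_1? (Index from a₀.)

2

1787 = 0·4037 + 1787   →  a_0 = 0
4037 = 2·1787 + 463   →  a_1 = 2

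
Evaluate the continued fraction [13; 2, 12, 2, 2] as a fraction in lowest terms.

Fold from the inside: start with 2/1.
  2 + 1/2 = 5/2
  12 + 2/5 = 62/5
  2 + 5/62 = 129/62
  13 + 62/129 = 1739/129

1739/129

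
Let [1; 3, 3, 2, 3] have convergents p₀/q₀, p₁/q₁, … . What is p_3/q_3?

Using pₖ = aₖpₖ₋₁ + pₖ₋₂, qₖ = aₖqₖ₋₁ + qₖ₋₂ (with p₋₁=1, p₋₂=0, q₋₁=0, q₋₂=1):
  k=0: a=1, p=1, q=1
  k=1: a=3, p=4, q=3
  k=2: a=3, p=13, q=10
  k=3: a=2, p=30, q=23

30/23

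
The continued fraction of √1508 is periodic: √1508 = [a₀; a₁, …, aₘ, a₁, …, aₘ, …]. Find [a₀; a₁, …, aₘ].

a₀ = ⌊√1508⌋ = 38.
With m₀=0, d₀=1 and mₖ₊₁ = dₖaₖ − mₖ, dₖ₊₁ = (n − mₖ₊₁²)/dₖ, aₖ₊₁ = ⌊(a₀+mₖ₊₁)/dₖ₊₁⌋:
  k=1: m=38, d=64, a=1
  k=2: m=26, d=13, a=4
  k=3: m=26, d=64, a=1
  k=4: m=38, d=1, a=76
d=1 and a=2a₀=76 at k=4, so the next step gives (m, d) = (38, 64) again — its k=1 value — and the period has length 4.

[38; 1, 4, 1, 76]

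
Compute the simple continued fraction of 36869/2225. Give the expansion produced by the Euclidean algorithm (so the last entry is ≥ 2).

[16; 1, 1, 3, 18, 2, 2, 3]

36869 = 16×2225 + 1269
2225 = 1×1269 + 956
1269 = 1×956 + 313
956 = 3×313 + 17
313 = 18×17 + 7
17 = 2×7 + 3
7 = 2×3 + 1
3 = 3×1 + 0  (stop)
So 36869/2225 = [16; 1, 1, 3, 18, 2, 2, 3].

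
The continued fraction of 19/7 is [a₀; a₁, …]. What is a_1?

19 = 2·7 + 5   →  a_0 = 2
7 = 1·5 + 2   →  a_1 = 1

1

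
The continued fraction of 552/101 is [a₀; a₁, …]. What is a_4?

2

552 = 5·101 + 47   →  a_0 = 5
101 = 2·47 + 7   →  a_1 = 2
47 = 6·7 + 5   →  a_2 = 6
7 = 1·5 + 2   →  a_3 = 1
5 = 2·2 + 1   →  a_4 = 2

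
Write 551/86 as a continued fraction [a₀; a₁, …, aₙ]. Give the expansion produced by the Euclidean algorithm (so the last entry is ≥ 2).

551 = 6×86 + 35
86 = 2×35 + 16
35 = 2×16 + 3
16 = 5×3 + 1
3 = 3×1 + 0  (stop)
So 551/86 = [6; 2, 2, 5, 3].

[6; 2, 2, 5, 3]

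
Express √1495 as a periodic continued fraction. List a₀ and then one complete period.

a₀ = ⌊√1495⌋ = 38.

[38; 1, 1, 1, 76]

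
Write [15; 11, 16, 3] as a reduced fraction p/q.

8179/542

Using pₖ = aₖpₖ₋₁ + pₖ₋₂ and qₖ = aₖqₖ₋₁ + qₖ₋₂:
  k=0: a=15, p=15, q=1
  k=1: a=11, p=166, q=11
  k=2: a=16, p=2671, q=177
  k=3: a=3, p=8179, q=542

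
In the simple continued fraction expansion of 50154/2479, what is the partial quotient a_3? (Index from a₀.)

7

50154 = 20·2479 + 574   →  a_0 = 20
2479 = 4·574 + 183   →  a_1 = 4
574 = 3·183 + 25   →  a_2 = 3
183 = 7·25 + 8   →  a_3 = 7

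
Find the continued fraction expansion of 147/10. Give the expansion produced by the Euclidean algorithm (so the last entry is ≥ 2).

[14; 1, 2, 3]

147 = 14*10 + 7
10 = 1*7 + 3
7 = 2*3 + 1
3 = 3*1 + 0  (stop)
So 147/10 = [14; 1, 2, 3].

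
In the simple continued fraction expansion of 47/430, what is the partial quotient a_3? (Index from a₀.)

1

47 = 0·430 + 47   →  a_0 = 0
430 = 9·47 + 7   →  a_1 = 9
47 = 6·7 + 5   →  a_2 = 6
7 = 1·5 + 2   →  a_3 = 1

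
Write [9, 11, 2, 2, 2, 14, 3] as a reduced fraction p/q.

Using pₖ = aₖpₖ₋₁ + pₖ₋₂ and qₖ = aₖqₖ₋₁ + qₖ₋₂:
  k=0: a=9, p=9, q=1
  k=1: a=11, p=100, q=11
  k=2: a=2, p=209, q=23
  k=3: a=2, p=518, q=57
  k=4: a=2, p=1245, q=137
  k=5: a=14, p=17948, q=1975
  k=6: a=3, p=55089, q=6062

55089/6062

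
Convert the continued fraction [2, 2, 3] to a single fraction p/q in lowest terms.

Using pₖ = aₖpₖ₋₁ + pₖ₋₂ and qₖ = aₖqₖ₋₁ + qₖ₋₂:
  k=0: a=2, p=2, q=1
  k=1: a=2, p=5, q=2
  k=2: a=3, p=17, q=7

17/7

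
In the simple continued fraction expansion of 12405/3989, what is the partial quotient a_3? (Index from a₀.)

12405 = 3·3989 + 438   →  a_0 = 3
3989 = 9·438 + 47   →  a_1 = 9
438 = 9·47 + 15   →  a_2 = 9
47 = 3·15 + 2   →  a_3 = 3

3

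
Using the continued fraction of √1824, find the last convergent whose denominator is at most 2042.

√1824 = [42; 1, 2, 2, 2, 1, 84, …] (period length 6).
Convergents:
  p_0/q_0 = 42/1
  p_1/q_1 = 43/1
  p_2/q_2 = 128/3
  p_3/q_3 = 299/7
  p_4/q_4 = 726/17
  p_5/q_5 = 1025/24
  p_6/q_6 = 86826/2033
  p_7/q_7 = 87851/2057
q_6 = 2033 ≤ 2042 < 2057 = q_7, so the answer is 86826/2033.

86826/2033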